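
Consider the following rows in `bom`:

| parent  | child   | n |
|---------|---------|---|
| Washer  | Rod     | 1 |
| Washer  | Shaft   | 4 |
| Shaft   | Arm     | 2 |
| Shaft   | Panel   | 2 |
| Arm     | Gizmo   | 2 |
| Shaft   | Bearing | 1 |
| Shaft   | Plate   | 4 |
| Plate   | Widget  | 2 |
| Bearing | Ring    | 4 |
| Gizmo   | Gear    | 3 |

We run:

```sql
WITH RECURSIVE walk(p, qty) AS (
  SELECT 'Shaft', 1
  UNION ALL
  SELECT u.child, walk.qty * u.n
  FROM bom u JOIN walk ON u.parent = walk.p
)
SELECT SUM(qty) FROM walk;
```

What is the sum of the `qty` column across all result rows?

Base: (Shaft, qty=1).
Iteration 1: components of {Shaft} -> Arm = 1*2 = 2, Bearing = 1*1 = 1, Panel = 1*2 = 2, Plate = 1*4 = 4.
Iteration 2: components of {Arm,Bearing,Panel,Plate} -> Gizmo = 2*2 = 4, Ring = 1*4 = 4, Widget = 4*2 = 8.
Iteration 3: components of {Gizmo,Ring,Widget} -> Gear = 4*3 = 12.
Iteration 4: no further components; recursion stops.
SUM(qty) = 1 + 2 + 2 + 1 + 4 + 4 + 4 + 8 + 12 = 38.

38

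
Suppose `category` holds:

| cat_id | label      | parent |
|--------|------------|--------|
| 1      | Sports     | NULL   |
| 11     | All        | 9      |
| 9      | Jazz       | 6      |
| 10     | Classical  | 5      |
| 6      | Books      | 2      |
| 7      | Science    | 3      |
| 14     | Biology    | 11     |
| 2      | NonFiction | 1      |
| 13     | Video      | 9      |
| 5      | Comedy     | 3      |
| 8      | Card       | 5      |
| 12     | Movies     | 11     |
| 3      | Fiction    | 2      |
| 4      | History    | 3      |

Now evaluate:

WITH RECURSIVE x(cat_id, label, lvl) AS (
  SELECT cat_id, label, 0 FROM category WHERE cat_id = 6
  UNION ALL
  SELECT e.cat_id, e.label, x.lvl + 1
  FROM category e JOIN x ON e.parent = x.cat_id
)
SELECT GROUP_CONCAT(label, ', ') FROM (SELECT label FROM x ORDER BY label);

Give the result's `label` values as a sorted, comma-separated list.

Base: cat_id=6 (Books) at lvl 0.
Iteration 1: rows with parent in {6} -> Jazz (id 9, lvl 1).
Iteration 2: rows with parent in {9} -> All (id 11, lvl 2), Video (id 13, lvl 2).
Iteration 3: rows with parent in {11,13} -> Movies (id 12, lvl 3), Biology (id 14, lvl 3).
Iteration 4: no rows with parent in {12,14}; recursion stops.

All, Biology, Books, Jazz, Movies, Video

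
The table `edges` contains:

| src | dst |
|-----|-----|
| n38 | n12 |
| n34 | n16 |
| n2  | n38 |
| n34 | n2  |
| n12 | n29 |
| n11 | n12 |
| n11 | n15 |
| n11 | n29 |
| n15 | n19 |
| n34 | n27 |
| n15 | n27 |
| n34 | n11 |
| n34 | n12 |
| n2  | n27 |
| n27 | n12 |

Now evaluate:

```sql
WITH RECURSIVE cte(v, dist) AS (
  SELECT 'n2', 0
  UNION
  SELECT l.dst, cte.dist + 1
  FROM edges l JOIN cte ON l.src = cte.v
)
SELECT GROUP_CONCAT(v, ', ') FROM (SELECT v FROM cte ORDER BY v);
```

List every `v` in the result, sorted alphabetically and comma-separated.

Base: (n2, dist=0).
Iteration 1: edges from {n2} -> (n27, dist=1), (n38, dist=1).
Iteration 2: edges from {n27,n38} -> (n12, dist=2). [UNION drops 1 duplicate row(s)]
Iteration 3: edges from {n12} -> (n29, dist=3).
Iteration 4: no outgoing edges from {n29}; recursion stops.

n12, n2, n27, n29, n38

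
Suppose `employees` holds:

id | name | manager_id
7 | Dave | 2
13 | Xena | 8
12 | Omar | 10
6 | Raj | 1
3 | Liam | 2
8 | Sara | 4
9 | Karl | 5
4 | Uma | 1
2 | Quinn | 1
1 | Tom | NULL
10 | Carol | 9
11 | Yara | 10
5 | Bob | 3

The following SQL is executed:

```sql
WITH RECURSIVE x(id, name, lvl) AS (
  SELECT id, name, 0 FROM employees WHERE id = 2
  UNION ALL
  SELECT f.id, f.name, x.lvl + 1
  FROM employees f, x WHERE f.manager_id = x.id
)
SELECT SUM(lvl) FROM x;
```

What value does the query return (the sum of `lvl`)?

Base: id=2 (Quinn) at lvl 0.
Iteration 1: rows with manager_id in {2} -> Liam (id 3, lvl 1), Dave (id 7, lvl 1).
Iteration 2: rows with manager_id in {3,7} -> Bob (id 5, lvl 2).
Iteration 3: rows with manager_id in {5} -> Karl (id 9, lvl 3).
Iteration 4: rows with manager_id in {9} -> Carol (id 10, lvl 4).
Iteration 5: rows with manager_id in {10} -> Yara (id 11, lvl 5), Omar (id 12, lvl 5).
Iteration 6: no rows with manager_id in {11,12}; recursion stops.
SUM(lvl) = 0 + 1 + 1 + 2 + 3 + 4 + 5 + 5 = 21.

21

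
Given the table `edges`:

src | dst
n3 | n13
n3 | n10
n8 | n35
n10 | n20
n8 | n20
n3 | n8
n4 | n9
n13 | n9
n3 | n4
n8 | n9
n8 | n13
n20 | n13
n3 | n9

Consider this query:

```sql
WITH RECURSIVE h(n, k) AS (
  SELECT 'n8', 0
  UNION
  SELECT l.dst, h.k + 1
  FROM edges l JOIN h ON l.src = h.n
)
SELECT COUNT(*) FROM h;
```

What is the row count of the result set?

Base: (n8, k=0).
Iteration 1: edges from {n8} -> (n13, k=1), (n20, k=1), (n35, k=1), (n9, k=1).
Iteration 2: edges from {n13,n20,n35,n9} -> (n13, k=2), (n9, k=2).
Iteration 3: edges from {n13,n9} -> (n9, k=3).
Iteration 4: no outgoing edges from {n9}; recursion stops.
Total rows emitted: 8.

8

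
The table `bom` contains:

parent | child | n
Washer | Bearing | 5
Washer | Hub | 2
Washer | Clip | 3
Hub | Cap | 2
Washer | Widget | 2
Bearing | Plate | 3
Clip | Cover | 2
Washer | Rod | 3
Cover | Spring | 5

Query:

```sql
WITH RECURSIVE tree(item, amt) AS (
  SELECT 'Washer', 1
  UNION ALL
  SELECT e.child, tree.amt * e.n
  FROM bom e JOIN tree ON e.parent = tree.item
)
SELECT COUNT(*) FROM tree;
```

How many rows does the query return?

Base: (Washer, amt=1).
Iteration 1: components of {Washer} -> Bearing = 1*5 = 5, Clip = 1*3 = 3, Hub = 1*2 = 2, Rod = 1*3 = 3, Widget = 1*2 = 2.
Iteration 2: components of {Bearing,Clip,Hub,Rod,Widget} -> Cap = 2*2 = 4, Cover = 3*2 = 6, Plate = 5*3 = 15.
Iteration 3: components of {Cap,Cover,Plate} -> Spring = 6*5 = 30.
Iteration 4: no further components; recursion stops.
Total rows emitted: 10.

10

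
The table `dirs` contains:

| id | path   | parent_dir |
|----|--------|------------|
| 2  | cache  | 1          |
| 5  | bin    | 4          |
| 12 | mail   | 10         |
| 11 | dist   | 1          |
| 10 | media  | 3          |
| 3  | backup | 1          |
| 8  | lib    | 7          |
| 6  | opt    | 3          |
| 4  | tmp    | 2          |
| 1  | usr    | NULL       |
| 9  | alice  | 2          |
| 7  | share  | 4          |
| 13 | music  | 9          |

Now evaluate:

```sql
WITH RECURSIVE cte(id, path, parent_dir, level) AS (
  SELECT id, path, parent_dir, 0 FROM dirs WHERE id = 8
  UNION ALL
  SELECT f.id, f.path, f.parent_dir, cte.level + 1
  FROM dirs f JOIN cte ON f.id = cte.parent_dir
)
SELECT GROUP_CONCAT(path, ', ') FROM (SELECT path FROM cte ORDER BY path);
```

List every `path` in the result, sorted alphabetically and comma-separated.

cache, lib, share, tmp, usr

Base: id=8 (lib), parent_dir=7, level 0.
Iteration 1: join on id=7 -> share (id 7, parent_dir=4, level 1).
Iteration 2: join on id=4 -> tmp (id 4, parent_dir=2, level 2).
Iteration 3: join on id=2 -> cache (id 2, parent_dir=1, level 3).
Iteration 4: join on id=1 -> usr (id 1, parent_dir=NULL, level 4).
Iteration 5: parent_dir is NULL; no match; recursion stops.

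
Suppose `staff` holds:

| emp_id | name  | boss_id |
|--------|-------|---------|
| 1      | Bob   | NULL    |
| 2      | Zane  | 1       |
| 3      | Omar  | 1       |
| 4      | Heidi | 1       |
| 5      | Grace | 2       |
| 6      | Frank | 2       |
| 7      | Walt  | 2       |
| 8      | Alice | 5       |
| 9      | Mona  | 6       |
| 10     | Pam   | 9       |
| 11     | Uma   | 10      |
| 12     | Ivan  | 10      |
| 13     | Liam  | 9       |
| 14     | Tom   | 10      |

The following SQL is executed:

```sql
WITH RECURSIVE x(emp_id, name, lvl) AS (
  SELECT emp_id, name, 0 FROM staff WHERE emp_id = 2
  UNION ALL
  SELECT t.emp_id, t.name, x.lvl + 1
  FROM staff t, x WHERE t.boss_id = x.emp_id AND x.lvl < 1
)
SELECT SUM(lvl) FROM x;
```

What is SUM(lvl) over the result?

Base: emp_id=2 (Zane) at lvl 0.
Iteration 1: rows with boss_id in {2} -> Grace (id 5, lvl 1), Frank (id 6, lvl 1), Walt (id 7, lvl 1).
Iteration 2: lvl < 1 fails for all current rows; recursion stops.
SUM(lvl) = 0 + 1 + 1 + 1 = 3.

3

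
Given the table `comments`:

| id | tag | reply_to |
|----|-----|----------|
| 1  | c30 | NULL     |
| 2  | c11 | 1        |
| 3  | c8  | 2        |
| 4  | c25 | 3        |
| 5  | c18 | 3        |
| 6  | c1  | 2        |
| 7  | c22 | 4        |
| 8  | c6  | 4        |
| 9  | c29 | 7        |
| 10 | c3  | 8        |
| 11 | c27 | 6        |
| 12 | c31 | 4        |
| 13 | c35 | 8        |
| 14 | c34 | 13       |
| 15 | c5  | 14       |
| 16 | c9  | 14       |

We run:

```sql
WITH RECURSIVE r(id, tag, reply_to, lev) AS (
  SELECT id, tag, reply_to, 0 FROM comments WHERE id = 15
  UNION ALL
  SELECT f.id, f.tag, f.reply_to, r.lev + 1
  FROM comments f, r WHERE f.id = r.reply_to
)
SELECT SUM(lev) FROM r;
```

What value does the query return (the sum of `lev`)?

28

Base: id=15 (c5), reply_to=14, lev 0.
Iteration 1: join on id=14 -> c34 (id 14, reply_to=13, lev 1).
Iteration 2: join on id=13 -> c35 (id 13, reply_to=8, lev 2).
Iteration 3: join on id=8 -> c6 (id 8, reply_to=4, lev 3).
Iteration 4: join on id=4 -> c25 (id 4, reply_to=3, lev 4).
Iteration 5: join on id=3 -> c8 (id 3, reply_to=2, lev 5).
Iteration 6: join on id=2 -> c11 (id 2, reply_to=1, lev 6).
Iteration 7: join on id=1 -> c30 (id 1, reply_to=NULL, lev 7).
Iteration 8: reply_to is NULL; no match; recursion stops.
SUM(lev) = 0 + 1 + 2 + 3 + 4 + 5 + 6 + 7 = 28.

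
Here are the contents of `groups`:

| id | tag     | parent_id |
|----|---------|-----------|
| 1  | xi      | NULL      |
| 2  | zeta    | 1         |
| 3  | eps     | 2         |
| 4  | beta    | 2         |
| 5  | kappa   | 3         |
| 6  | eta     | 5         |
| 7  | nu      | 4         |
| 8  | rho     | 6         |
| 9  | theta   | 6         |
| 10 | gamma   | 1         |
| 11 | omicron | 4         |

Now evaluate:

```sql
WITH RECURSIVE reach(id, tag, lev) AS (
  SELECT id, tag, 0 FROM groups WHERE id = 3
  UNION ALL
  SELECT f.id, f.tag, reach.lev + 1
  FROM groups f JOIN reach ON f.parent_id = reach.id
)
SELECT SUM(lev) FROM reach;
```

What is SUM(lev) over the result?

9

Base: id=3 (eps) at lev 0.
Iteration 1: rows with parent_id in {3} -> kappa (id 5, lev 1).
Iteration 2: rows with parent_id in {5} -> eta (id 6, lev 2).
Iteration 3: rows with parent_id in {6} -> rho (id 8, lev 3), theta (id 9, lev 3).
Iteration 4: no rows with parent_id in {8,9}; recursion stops.
SUM(lev) = 0 + 1 + 2 + 3 + 3 = 9.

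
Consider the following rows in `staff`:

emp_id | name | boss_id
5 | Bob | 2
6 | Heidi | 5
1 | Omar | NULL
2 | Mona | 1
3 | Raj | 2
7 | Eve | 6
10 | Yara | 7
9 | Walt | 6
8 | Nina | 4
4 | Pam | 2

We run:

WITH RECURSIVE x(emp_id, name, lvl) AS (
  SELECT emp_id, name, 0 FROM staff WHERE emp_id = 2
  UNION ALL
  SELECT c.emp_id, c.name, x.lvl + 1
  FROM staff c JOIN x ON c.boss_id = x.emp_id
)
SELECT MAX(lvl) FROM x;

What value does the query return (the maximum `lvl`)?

4

Base: emp_id=2 (Mona) at lvl 0.
Iteration 1: rows with boss_id in {2} -> Raj (id 3, lvl 1), Pam (id 4, lvl 1), Bob (id 5, lvl 1).
Iteration 2: rows with boss_id in {3,4,5} -> Heidi (id 6, lvl 2), Nina (id 8, lvl 2).
Iteration 3: rows with boss_id in {6,8} -> Eve (id 7, lvl 3), Walt (id 9, lvl 3).
Iteration 4: rows with boss_id in {7,9} -> Yara (id 10, lvl 4).
Iteration 5: no rows with boss_id in {10}; recursion stops.
lvl values: 0, 1, 1, 1, 2, 2, 3, 3, 4; the maximum is 4.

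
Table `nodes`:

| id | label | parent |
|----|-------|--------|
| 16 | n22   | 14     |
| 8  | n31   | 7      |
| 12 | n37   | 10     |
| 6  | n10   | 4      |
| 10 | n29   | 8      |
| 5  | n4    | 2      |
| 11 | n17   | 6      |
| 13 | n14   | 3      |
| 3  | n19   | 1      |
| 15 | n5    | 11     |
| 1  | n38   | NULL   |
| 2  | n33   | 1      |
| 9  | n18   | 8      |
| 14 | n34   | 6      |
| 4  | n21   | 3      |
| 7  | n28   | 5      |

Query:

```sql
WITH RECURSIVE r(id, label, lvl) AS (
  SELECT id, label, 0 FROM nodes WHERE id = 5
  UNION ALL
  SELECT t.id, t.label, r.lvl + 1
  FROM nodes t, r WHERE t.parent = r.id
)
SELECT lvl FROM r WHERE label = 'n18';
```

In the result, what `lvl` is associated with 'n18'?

3

Base: id=5 (n4) at lvl 0.
Iteration 1: rows with parent in {5} -> n28 (id 7, lvl 1).
Iteration 2: rows with parent in {7} -> n31 (id 8, lvl 2).
Iteration 3: rows with parent in {8} -> n18 (id 9, lvl 3), n29 (id 10, lvl 3).
Iteration 4: rows with parent in {9,10} -> n37 (id 12, lvl 4).
Iteration 5: no rows with parent in {12}; recursion stops.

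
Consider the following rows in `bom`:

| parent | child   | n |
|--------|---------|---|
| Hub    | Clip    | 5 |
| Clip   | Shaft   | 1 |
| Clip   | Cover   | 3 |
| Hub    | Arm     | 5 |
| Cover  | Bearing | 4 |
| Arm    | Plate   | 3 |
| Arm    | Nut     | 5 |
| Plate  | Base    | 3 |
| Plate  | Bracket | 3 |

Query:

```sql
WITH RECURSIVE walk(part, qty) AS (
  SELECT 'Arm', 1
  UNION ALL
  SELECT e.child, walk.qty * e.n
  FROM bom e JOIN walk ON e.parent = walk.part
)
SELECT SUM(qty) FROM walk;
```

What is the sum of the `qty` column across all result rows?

Base: (Arm, qty=1).
Iteration 1: components of {Arm} -> Nut = 1*5 = 5, Plate = 1*3 = 3.
Iteration 2: components of {Nut,Plate} -> Base = 3*3 = 9, Bracket = 3*3 = 9.
Iteration 3: no further components; recursion stops.
SUM(qty) = 1 + 3 + 5 + 9 + 9 = 27.

27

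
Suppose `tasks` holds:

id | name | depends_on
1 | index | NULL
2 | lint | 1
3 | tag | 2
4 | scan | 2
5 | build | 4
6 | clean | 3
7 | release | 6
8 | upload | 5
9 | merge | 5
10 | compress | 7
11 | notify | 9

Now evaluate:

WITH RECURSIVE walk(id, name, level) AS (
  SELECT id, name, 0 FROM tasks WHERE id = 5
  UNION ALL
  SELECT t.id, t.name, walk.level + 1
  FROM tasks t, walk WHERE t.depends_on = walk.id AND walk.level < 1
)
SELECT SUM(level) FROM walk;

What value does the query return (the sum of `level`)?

2

Base: id=5 (build) at level 0.
Iteration 1: rows with depends_on in {5} -> upload (id 8, level 1), merge (id 9, level 1).
Iteration 2: level < 1 fails for all current rows; recursion stops.
SUM(level) = 0 + 1 + 1 = 2.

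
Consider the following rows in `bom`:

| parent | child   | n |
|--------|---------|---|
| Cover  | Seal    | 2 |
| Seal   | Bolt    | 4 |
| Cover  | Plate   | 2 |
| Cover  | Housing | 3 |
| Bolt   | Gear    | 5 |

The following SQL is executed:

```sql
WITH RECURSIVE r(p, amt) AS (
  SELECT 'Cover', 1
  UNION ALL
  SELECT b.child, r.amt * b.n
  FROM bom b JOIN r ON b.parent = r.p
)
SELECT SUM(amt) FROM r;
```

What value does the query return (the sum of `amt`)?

Base: (Cover, amt=1).
Iteration 1: components of {Cover} -> Housing = 1*3 = 3, Plate = 1*2 = 2, Seal = 1*2 = 2.
Iteration 2: components of {Housing,Plate,Seal} -> Bolt = 2*4 = 8.
Iteration 3: components of {Bolt} -> Gear = 8*5 = 40.
Iteration 4: no further components; recursion stops.
SUM(amt) = 1 + 2 + 2 + 3 + 8 + 40 = 56.

56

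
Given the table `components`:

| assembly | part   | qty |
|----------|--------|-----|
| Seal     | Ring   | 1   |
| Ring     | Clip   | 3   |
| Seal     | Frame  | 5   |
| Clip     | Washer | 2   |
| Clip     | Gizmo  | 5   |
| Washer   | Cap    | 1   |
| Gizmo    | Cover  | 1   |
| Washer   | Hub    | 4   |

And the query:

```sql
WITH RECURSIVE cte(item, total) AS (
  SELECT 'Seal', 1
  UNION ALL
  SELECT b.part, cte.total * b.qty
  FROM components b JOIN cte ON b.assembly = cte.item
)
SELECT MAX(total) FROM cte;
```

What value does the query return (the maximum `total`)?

24

Base: (Seal, total=1).
Iteration 1: components of {Seal} -> Frame = 1*5 = 5, Ring = 1*1 = 1.
Iteration 2: components of {Frame,Ring} -> Clip = 1*3 = 3.
Iteration 3: components of {Clip} -> Gizmo = 3*5 = 15, Washer = 3*2 = 6.
Iteration 4: components of {Gizmo,Washer} -> Cap = 6*1 = 6, Cover = 15*1 = 15, Hub = 6*4 = 24.
Iteration 5: no further components; recursion stops.
total values: 1, 1, 5, 3, 6, 15, 6, 24, 15; the maximum is 24.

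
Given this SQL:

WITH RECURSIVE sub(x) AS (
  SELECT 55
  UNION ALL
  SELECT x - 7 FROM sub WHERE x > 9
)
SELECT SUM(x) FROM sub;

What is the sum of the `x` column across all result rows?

244

Base: x=55.
Iteration 1: 55 > 9 holds -> x = 55 - 7 = 48.
Iteration 2: 48 > 9 holds -> x = 48 - 7 = 41.
Iteration 3: 41 > 9 holds -> x = 41 - 7 = 34.
Iteration 4: 34 > 9 holds -> x = 34 - 7 = 27.
Iteration 5: 27 > 9 holds -> x = 27 - 7 = 20.
Iteration 6: 20 > 9 holds -> x = 20 - 7 = 13.
Iteration 7: 13 > 9 holds -> x = 13 - 7 = 6.
Iteration 8: 6 > 9 fails; recursion stops.
SUM(x) = 55 + 48 + 41 + 34 + 27 + 20 + 13 + 6 = 244.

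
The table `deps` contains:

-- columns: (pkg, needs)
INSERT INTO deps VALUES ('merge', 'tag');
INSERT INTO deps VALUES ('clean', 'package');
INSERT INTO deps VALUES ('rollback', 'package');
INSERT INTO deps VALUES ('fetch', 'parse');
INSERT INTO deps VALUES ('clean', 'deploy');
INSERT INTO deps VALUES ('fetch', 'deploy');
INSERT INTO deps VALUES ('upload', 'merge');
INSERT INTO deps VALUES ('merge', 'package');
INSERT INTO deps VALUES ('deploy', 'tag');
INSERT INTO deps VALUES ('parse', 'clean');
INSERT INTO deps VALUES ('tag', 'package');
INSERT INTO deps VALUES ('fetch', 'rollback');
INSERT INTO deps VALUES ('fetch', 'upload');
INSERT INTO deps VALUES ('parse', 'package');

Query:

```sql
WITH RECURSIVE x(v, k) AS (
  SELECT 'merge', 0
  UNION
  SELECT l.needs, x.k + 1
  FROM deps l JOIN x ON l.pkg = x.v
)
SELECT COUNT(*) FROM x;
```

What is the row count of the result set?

Base: (merge, k=0).
Iteration 1: edges from {merge} -> (package, k=1), (tag, k=1).
Iteration 2: edges from {package,tag} -> (package, k=2).
Iteration 3: no outgoing edges from {package}; recursion stops.
Total rows emitted: 4.

4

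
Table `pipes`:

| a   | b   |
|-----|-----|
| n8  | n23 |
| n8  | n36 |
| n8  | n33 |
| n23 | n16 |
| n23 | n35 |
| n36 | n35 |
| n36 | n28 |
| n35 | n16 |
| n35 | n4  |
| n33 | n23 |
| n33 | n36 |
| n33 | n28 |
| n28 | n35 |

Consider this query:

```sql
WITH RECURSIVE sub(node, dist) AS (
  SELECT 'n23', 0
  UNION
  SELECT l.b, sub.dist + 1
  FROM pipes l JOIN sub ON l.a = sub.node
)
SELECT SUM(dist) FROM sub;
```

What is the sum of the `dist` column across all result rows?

Base: (n23, dist=0).
Iteration 1: edges from {n23} -> (n16, dist=1), (n35, dist=1).
Iteration 2: edges from {n16,n35} -> (n16, dist=2), (n4, dist=2).
Iteration 3: no outgoing edges from {n16,n4}; recursion stops.
SUM(dist) = 0 + 1 + 1 + 2 + 2 = 6.

6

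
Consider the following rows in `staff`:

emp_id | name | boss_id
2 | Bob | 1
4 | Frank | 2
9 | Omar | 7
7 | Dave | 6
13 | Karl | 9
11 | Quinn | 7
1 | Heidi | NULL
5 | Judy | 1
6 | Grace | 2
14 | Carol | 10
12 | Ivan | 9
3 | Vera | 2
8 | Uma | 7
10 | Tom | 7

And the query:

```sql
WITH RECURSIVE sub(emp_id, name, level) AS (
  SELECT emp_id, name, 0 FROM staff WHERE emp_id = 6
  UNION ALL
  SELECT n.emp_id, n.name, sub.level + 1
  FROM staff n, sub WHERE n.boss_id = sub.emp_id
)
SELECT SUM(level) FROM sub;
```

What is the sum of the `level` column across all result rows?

Base: emp_id=6 (Grace) at level 0.
Iteration 1: rows with boss_id in {6} -> Dave (id 7, level 1).
Iteration 2: rows with boss_id in {7} -> Uma (id 8, level 2), Omar (id 9, level 2), Tom (id 10, level 2), Quinn (id 11, level 2).
Iteration 3: rows with boss_id in {8,9,10,11} -> Ivan (id 12, level 3), Karl (id 13, level 3), Carol (id 14, level 3).
Iteration 4: no rows with boss_id in {12,13,14}; recursion stops.
SUM(level) = 0 + 1 + 2 + 2 + 2 + 2 + 3 + 3 + 3 = 18.

18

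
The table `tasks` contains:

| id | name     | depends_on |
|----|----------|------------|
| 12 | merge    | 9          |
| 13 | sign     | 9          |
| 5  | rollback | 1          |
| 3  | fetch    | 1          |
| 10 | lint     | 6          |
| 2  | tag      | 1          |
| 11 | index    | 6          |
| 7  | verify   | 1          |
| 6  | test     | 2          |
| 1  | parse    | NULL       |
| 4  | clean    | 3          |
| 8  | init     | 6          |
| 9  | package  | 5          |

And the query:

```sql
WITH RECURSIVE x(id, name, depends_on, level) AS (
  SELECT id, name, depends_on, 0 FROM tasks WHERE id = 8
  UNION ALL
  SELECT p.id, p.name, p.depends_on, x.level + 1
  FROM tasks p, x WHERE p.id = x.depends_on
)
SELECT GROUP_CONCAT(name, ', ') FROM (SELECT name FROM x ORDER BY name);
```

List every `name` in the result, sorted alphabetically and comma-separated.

Base: id=8 (init), depends_on=6, level 0.
Iteration 1: join on id=6 -> test (id 6, depends_on=2, level 1).
Iteration 2: join on id=2 -> tag (id 2, depends_on=1, level 2).
Iteration 3: join on id=1 -> parse (id 1, depends_on=NULL, level 3).
Iteration 4: depends_on is NULL; no match; recursion stops.

init, parse, tag, test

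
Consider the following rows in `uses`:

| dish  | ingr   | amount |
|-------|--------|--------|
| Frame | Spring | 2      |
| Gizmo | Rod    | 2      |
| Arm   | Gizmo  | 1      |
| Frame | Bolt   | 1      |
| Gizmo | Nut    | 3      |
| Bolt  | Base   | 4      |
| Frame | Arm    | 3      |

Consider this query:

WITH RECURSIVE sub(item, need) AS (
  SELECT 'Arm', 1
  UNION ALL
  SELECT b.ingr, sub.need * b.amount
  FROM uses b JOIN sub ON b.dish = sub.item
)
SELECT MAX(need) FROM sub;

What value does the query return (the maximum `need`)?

3

Base: (Arm, need=1).
Iteration 1: components of {Arm} -> Gizmo = 1*1 = 1.
Iteration 2: components of {Gizmo} -> Nut = 1*3 = 3, Rod = 1*2 = 2.
Iteration 3: no further components; recursion stops.
need values: 1, 1, 2, 3; the maximum is 3.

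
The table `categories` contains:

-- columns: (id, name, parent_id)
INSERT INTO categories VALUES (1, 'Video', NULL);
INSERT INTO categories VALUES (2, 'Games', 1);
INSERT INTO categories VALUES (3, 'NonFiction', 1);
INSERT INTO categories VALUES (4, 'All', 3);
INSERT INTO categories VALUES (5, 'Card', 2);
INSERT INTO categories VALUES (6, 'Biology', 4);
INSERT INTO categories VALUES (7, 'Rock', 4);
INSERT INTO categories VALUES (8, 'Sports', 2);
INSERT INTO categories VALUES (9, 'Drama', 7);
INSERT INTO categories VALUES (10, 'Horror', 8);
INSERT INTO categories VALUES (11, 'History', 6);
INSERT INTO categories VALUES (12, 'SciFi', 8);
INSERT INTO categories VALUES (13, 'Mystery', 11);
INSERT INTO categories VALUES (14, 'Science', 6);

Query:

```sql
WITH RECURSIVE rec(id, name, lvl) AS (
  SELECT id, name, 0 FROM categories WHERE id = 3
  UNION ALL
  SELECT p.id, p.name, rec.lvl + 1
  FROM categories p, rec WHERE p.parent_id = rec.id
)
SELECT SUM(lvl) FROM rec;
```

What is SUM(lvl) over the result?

18

Base: id=3 (NonFiction) at lvl 0.
Iteration 1: rows with parent_id in {3} -> All (id 4, lvl 1).
Iteration 2: rows with parent_id in {4} -> Biology (id 6, lvl 2), Rock (id 7, lvl 2).
Iteration 3: rows with parent_id in {6,7} -> Drama (id 9, lvl 3), History (id 11, lvl 3), Science (id 14, lvl 3).
Iteration 4: rows with parent_id in {9,11,14} -> Mystery (id 13, lvl 4).
Iteration 5: no rows with parent_id in {13}; recursion stops.
SUM(lvl) = 0 + 1 + 2 + 2 + 3 + 3 + 3 + 4 = 18.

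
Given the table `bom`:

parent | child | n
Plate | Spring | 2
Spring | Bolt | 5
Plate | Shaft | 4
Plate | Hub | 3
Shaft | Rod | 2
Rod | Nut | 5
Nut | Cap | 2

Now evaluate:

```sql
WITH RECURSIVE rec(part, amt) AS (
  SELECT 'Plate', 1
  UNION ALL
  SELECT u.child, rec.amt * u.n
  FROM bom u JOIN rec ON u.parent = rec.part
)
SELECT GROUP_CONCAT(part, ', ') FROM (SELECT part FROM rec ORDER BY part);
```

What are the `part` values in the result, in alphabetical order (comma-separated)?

Base: (Plate, amt=1).
Iteration 1: components of {Plate} -> Hub = 1*3 = 3, Shaft = 1*4 = 4, Spring = 1*2 = 2.
Iteration 2: components of {Hub,Shaft,Spring} -> Bolt = 2*5 = 10, Rod = 4*2 = 8.
Iteration 3: components of {Bolt,Rod} -> Nut = 8*5 = 40.
Iteration 4: components of {Nut} -> Cap = 40*2 = 80.
Iteration 5: no further components; recursion stops.

Bolt, Cap, Hub, Nut, Plate, Rod, Shaft, Spring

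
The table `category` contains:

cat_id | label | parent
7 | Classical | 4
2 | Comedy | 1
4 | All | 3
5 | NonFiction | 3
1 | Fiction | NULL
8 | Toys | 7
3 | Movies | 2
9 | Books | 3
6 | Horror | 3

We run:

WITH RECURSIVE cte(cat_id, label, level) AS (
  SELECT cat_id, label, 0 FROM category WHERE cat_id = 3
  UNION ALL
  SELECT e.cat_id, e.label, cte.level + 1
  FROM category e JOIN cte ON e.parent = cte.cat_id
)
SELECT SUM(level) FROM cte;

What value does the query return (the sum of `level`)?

Base: cat_id=3 (Movies) at level 0.
Iteration 1: rows with parent in {3} -> All (id 4, level 1), NonFiction (id 5, level 1), Horror (id 6, level 1), Books (id 9, level 1).
Iteration 2: rows with parent in {4,5,6,9} -> Classical (id 7, level 2).
Iteration 3: rows with parent in {7} -> Toys (id 8, level 3).
Iteration 4: no rows with parent in {8}; recursion stops.
SUM(level) = 0 + 1 + 1 + 1 + 1 + 2 + 3 = 9.

9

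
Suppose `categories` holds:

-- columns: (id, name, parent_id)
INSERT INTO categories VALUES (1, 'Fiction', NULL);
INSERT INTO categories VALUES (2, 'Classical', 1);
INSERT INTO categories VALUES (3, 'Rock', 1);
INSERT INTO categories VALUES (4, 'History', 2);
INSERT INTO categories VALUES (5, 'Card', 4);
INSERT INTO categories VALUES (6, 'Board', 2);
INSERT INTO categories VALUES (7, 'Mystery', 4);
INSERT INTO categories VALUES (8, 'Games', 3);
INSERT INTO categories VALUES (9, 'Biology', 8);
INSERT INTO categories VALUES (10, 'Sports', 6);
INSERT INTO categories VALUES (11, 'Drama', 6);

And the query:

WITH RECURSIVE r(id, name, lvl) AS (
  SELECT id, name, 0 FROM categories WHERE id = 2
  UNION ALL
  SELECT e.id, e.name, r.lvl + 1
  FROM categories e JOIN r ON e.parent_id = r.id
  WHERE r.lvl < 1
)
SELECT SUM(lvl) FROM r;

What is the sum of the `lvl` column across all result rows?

Base: id=2 (Classical) at lvl 0.
Iteration 1: rows with parent_id in {2} -> History (id 4, lvl 1), Board (id 6, lvl 1).
Iteration 2: lvl < 1 fails for all current rows; recursion stops.
SUM(lvl) = 0 + 1 + 1 = 2.

2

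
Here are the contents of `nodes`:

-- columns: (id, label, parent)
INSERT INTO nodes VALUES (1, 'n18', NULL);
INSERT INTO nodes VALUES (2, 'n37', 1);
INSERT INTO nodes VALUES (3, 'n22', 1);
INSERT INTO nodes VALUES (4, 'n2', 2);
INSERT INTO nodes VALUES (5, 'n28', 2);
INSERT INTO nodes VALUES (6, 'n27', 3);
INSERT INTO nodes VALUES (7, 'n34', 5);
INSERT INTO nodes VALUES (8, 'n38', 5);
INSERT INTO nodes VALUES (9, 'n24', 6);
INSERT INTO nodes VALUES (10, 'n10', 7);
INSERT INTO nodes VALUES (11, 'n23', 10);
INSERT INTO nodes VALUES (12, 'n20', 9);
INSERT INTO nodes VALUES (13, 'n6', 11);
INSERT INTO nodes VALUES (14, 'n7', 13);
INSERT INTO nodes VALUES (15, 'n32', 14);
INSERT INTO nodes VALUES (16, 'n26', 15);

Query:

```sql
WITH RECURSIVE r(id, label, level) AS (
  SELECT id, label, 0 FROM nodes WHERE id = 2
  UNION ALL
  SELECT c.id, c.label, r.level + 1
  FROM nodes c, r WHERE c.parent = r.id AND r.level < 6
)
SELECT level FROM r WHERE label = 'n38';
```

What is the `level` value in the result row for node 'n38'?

2

Base: id=2 (n37) at level 0.
Iteration 1: rows with parent in {2} -> n2 (id 4, level 1), n28 (id 5, level 1).
Iteration 2: rows with parent in {4,5} -> n34 (id 7, level 2), n38 (id 8, level 2).
Iteration 3: rows with parent in {7,8} -> n10 (id 10, level 3).
Iteration 4: rows with parent in {10} -> n23 (id 11, level 4).
Iteration 5: rows with parent in {11} -> n6 (id 13, level 5).
Iteration 6: rows with parent in {13} -> n7 (id 14, level 6).
Iteration 7: level < 6 fails for all current rows; recursion stops.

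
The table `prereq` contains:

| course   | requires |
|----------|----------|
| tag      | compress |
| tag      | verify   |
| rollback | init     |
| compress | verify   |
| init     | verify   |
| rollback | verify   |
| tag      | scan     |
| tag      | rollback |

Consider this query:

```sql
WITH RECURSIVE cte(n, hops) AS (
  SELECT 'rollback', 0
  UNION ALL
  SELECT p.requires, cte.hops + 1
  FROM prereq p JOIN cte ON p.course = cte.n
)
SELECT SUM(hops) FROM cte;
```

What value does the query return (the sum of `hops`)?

Base: (rollback, hops=0).
Iteration 1: edges from {rollback} -> (init, hops=1), (verify, hops=1).
Iteration 2: edges from {init,verify} -> (verify, hops=2).
Iteration 3: no outgoing edges from {verify}; recursion stops.
SUM(hops) = 0 + 1 + 1 + 2 = 4.

4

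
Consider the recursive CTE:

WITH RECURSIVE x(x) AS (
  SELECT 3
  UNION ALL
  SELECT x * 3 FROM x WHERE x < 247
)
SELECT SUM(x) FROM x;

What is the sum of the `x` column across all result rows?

Base: x=3.
Iteration 1: 3 < 247 holds -> x = 3 * 3 = 9.
Iteration 2: 9 < 247 holds -> x = 9 * 3 = 27.
Iteration 3: 27 < 247 holds -> x = 27 * 3 = 81.
Iteration 4: 81 < 247 holds -> x = 81 * 3 = 243.
Iteration 5: 243 < 247 holds -> x = 243 * 3 = 729.
Iteration 6: 729 < 247 fails; recursion stops.
SUM(x) = 3 + 9 + 27 + 81 + 243 + 729 = 1092.

1092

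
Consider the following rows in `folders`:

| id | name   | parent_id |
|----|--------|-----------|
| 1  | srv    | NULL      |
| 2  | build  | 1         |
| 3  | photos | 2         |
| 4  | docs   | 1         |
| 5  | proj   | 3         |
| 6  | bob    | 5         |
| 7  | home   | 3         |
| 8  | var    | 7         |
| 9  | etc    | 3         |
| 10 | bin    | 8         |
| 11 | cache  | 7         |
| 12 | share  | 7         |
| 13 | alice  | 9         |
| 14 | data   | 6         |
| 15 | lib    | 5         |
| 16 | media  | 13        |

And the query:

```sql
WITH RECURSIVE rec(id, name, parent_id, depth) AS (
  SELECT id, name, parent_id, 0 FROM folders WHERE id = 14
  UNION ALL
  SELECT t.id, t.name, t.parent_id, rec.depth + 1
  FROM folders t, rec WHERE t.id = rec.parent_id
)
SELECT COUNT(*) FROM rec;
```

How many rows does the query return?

Base: id=14 (data), parent_id=6, depth 0.
Iteration 1: join on id=6 -> bob (id 6, parent_id=5, depth 1).
Iteration 2: join on id=5 -> proj (id 5, parent_id=3, depth 2).
Iteration 3: join on id=3 -> photos (id 3, parent_id=2, depth 3).
Iteration 4: join on id=2 -> build (id 2, parent_id=1, depth 4).
Iteration 5: join on id=1 -> srv (id 1, parent_id=NULL, depth 5).
Iteration 6: parent_id is NULL; no match; recursion stops.
Total rows emitted: 6.

6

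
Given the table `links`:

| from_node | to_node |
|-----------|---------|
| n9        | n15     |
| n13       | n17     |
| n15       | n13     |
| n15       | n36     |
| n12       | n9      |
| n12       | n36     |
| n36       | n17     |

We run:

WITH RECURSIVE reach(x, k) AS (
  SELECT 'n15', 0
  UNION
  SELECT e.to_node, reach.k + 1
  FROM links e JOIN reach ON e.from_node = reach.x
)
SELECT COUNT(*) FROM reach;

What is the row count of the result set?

4

Base: (n15, k=0).
Iteration 1: edges from {n15} -> (n13, k=1), (n36, k=1).
Iteration 2: edges from {n13,n36} -> (n17, k=2). [UNION drops 1 duplicate row(s)]
Iteration 3: no outgoing edges from {n17}; recursion stops.
Total rows emitted: 4.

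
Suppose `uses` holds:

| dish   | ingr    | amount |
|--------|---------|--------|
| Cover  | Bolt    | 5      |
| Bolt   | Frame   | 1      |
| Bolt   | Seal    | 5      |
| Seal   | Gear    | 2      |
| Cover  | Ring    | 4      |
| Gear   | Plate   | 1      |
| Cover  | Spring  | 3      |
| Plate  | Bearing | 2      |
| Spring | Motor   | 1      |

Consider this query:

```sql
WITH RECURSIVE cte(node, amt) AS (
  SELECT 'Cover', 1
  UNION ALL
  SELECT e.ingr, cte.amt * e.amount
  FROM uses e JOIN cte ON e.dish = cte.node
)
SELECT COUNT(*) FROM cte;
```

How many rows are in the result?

Base: (Cover, amt=1).
Iteration 1: components of {Cover} -> Bolt = 1*5 = 5, Ring = 1*4 = 4, Spring = 1*3 = 3.
Iteration 2: components of {Bolt,Ring,Spring} -> Frame = 5*1 = 5, Motor = 3*1 = 3, Seal = 5*5 = 25.
Iteration 3: components of {Frame,Motor,Seal} -> Gear = 25*2 = 50.
Iteration 4: components of {Gear} -> Plate = 50*1 = 50.
Iteration 5: components of {Plate} -> Bearing = 50*2 = 100.
Iteration 6: no further components; recursion stops.
Total rows emitted: 10.

10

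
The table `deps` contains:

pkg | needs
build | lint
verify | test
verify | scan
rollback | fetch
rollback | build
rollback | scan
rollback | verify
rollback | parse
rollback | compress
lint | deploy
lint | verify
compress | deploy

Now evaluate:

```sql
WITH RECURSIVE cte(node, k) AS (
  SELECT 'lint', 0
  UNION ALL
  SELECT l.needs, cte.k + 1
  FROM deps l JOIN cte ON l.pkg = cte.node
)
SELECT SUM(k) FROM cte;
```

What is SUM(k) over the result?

Base: (lint, k=0).
Iteration 1: edges from {lint} -> (deploy, k=1), (verify, k=1).
Iteration 2: edges from {deploy,verify} -> (scan, k=2), (test, k=2).
Iteration 3: no outgoing edges from {scan,test}; recursion stops.
SUM(k) = 0 + 1 + 1 + 2 + 2 = 6.

6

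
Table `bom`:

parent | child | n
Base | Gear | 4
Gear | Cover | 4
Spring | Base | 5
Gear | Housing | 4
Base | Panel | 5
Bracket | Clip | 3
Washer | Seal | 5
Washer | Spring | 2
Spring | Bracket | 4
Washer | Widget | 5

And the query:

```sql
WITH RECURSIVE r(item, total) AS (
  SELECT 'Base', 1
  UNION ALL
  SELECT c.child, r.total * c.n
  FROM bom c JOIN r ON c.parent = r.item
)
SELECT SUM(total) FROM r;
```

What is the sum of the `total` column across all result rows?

42

Base: (Base, total=1).
Iteration 1: components of {Base} -> Gear = 1*4 = 4, Panel = 1*5 = 5.
Iteration 2: components of {Gear,Panel} -> Cover = 4*4 = 16, Housing = 4*4 = 16.
Iteration 3: no further components; recursion stops.
SUM(total) = 1 + 4 + 5 + 16 + 16 = 42.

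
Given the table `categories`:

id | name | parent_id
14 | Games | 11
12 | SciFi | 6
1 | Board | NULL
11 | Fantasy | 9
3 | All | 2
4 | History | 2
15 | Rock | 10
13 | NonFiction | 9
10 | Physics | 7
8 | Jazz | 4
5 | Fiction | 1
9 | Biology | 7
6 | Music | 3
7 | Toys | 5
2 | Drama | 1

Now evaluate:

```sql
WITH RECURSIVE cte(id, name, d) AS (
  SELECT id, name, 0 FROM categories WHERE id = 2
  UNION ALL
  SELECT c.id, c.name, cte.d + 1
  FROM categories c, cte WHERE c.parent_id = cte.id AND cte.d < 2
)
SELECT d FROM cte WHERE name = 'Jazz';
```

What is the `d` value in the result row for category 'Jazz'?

2

Base: id=2 (Drama) at d 0.
Iteration 1: rows with parent_id in {2} -> All (id 3, d 1), History (id 4, d 1).
Iteration 2: rows with parent_id in {3,4} -> Music (id 6, d 2), Jazz (id 8, d 2).
Iteration 3: d < 2 fails for all current rows; recursion stops.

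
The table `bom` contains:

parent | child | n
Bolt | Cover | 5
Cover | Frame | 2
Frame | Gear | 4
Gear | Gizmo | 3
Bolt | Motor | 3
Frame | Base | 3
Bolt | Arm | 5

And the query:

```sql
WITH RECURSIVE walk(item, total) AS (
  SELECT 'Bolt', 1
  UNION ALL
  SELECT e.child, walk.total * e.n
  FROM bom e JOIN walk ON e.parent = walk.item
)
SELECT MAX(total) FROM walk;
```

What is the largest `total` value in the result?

120

Base: (Bolt, total=1).
Iteration 1: components of {Bolt} -> Arm = 1*5 = 5, Cover = 1*5 = 5, Motor = 1*3 = 3.
Iteration 2: components of {Arm,Cover,Motor} -> Frame = 5*2 = 10.
Iteration 3: components of {Frame} -> Base = 10*3 = 30, Gear = 10*4 = 40.
Iteration 4: components of {Base,Gear} -> Gizmo = 40*3 = 120.
Iteration 5: no further components; recursion stops.
total values: 1, 5, 3, 5, 10, 40, 30, 120; the maximum is 120.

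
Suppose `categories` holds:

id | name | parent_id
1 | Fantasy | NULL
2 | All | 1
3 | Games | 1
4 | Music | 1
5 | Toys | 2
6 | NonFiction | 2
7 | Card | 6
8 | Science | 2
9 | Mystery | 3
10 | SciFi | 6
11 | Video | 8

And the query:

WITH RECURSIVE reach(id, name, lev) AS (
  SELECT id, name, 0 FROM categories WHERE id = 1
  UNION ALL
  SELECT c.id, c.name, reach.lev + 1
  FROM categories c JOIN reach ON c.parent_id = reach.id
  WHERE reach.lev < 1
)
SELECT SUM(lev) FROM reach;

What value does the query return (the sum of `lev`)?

Base: id=1 (Fantasy) at lev 0.
Iteration 1: rows with parent_id in {1} -> All (id 2, lev 1), Games (id 3, lev 1), Music (id 4, lev 1).
Iteration 2: lev < 1 fails for all current rows; recursion stops.
SUM(lev) = 0 + 1 + 1 + 1 = 3.

3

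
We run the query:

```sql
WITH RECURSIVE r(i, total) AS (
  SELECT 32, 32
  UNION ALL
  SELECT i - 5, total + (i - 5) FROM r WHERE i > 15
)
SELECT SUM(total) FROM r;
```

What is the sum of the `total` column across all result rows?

Base: i=32, total=32.
Iteration 1: 32 > 15 holds -> i = 32 - 5 = 27, total = 32 + 27 = 59.
Iteration 2: 27 > 15 holds -> i = 27 - 5 = 22, total = 59 + 22 = 81.
Iteration 3: 22 > 15 holds -> i = 22 - 5 = 17, total = 81 + 17 = 98.
Iteration 4: 17 > 15 holds -> i = 17 - 5 = 12, total = 98 + 12 = 110.
Iteration 5: 12 > 15 fails; recursion stops.
SUM(total) = 32 + 59 + 81 + 98 + 110 = 380.

380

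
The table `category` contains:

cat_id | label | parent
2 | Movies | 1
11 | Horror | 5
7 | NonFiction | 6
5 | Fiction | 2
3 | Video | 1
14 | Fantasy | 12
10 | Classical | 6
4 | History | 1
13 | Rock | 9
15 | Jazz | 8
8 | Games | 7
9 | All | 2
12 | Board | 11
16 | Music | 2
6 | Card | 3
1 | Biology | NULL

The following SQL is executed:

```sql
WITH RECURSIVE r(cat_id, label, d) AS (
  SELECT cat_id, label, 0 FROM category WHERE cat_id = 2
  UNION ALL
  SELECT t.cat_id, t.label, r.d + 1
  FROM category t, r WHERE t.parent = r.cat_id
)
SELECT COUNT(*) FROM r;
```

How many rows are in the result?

8

Base: cat_id=2 (Movies) at d 0.
Iteration 1: rows with parent in {2} -> Fiction (id 5, d 1), All (id 9, d 1), Music (id 16, d 1).
Iteration 2: rows with parent in {5,9,16} -> Horror (id 11, d 2), Rock (id 13, d 2).
Iteration 3: rows with parent in {11,13} -> Board (id 12, d 3).
Iteration 4: rows with parent in {12} -> Fantasy (id 14, d 4).
Iteration 5: no rows with parent in {14}; recursion stops.
Total rows emitted: 8.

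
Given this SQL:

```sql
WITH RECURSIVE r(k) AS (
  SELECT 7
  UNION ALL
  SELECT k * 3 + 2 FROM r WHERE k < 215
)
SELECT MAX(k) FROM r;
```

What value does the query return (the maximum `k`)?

215

Base: k=7.
Iteration 1: 7 < 215 holds -> k = 7 * 3 + 2 = 23.
Iteration 2: 23 < 215 holds -> k = 23 * 3 + 2 = 71.
Iteration 3: 71 < 215 holds -> k = 71 * 3 + 2 = 215.
Iteration 4: 215 < 215 fails; recursion stops.
k values: 7, 23, 71, 215; the maximum is 215.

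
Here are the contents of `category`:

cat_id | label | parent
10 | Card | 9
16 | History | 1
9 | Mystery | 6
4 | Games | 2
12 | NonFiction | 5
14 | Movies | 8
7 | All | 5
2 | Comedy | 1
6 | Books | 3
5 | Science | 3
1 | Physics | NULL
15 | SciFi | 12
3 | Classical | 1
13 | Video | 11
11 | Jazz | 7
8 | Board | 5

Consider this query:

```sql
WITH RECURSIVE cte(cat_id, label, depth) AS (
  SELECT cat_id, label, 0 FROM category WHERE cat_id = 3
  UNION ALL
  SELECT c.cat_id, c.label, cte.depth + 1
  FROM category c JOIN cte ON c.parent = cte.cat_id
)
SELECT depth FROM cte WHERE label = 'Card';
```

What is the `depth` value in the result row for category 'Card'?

Base: cat_id=3 (Classical) at depth 0.
Iteration 1: rows with parent in {3} -> Science (id 5, depth 1), Books (id 6, depth 1).
Iteration 2: rows with parent in {5,6} -> All (id 7, depth 2), Board (id 8, depth 2), Mystery (id 9, depth 2), NonFiction (id 12, depth 2).
Iteration 3: rows with parent in {7,8,9,12} -> Card (id 10, depth 3), Jazz (id 11, depth 3), Movies (id 14, depth 3), SciFi (id 15, depth 3).
Iteration 4: rows with parent in {10,11,14,15} -> Video (id 13, depth 4).
Iteration 5: no rows with parent in {13}; recursion stops.

3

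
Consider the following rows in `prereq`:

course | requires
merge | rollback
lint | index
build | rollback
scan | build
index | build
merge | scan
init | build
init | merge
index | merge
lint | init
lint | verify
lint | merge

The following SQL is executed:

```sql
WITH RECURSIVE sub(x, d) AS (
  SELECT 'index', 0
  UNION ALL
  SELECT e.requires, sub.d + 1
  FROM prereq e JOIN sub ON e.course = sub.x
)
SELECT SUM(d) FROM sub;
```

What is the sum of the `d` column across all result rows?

15

Base: (index, d=0).
Iteration 1: edges from {index} -> (build, d=1), (merge, d=1).
Iteration 2: edges from {build,merge} -> (rollback, d=2) x2, (scan, d=2). [UNION ALL keeps all 3 new rows, including repeats]
Iteration 3: edges from {rollback,scan} -> (build, d=3).
Iteration 4: edges from {build} -> (rollback, d=4).
Iteration 5: no outgoing edges from {rollback}; recursion stops.
SUM(d) = 0 + 1 + 1 + 2 + 2 + 2 + 3 + 4 = 15.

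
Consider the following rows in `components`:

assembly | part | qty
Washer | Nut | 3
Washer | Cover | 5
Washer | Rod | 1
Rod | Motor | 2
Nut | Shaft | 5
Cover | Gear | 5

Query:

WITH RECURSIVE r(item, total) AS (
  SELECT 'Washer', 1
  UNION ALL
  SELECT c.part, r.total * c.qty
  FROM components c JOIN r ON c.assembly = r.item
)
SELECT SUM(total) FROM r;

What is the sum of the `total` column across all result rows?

Base: (Washer, total=1).
Iteration 1: components of {Washer} -> Cover = 1*5 = 5, Nut = 1*3 = 3, Rod = 1*1 = 1.
Iteration 2: components of {Cover,Nut,Rod} -> Gear = 5*5 = 25, Motor = 1*2 = 2, Shaft = 3*5 = 15.
Iteration 3: no further components; recursion stops.
SUM(total) = 1 + 3 + 5 + 1 + 15 + 25 + 2 = 52.

52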